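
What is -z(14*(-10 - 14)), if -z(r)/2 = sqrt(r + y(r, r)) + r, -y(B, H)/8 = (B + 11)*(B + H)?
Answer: -672 + 56*I*sqrt(2229) ≈ -672.0 + 2643.9*I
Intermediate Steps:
y(B, H) = -8*(11 + B)*(B + H) (y(B, H) = -8*(B + 11)*(B + H) = -8*(11 + B)*(B + H))
z(r) = -2*r - 2*sqrt(-175*r - 16*r**2) (z(r) = -2*(sqrt(r + (-88*r - 88*r - 8*r**2 - 8*r*r)) + r) = -2*(sqrt(r + (-88*r - 88*r - 8*r**2 - 8*r**2)) + r) = -2*(sqrt(r + (-176*r - 16*r**2)) + r) = -2*(sqrt(-175*r - 16*r**2) + r) = -2*(r + sqrt(-175*r - 16*r**2)) = -2*r - 2*sqrt(-175*r - 16*r**2))
-z(14*(-10 - 14)) = -(-28*(-10 - 14) - 2*sqrt(-175 - 224*(-10 - 14))*(sqrt(14)*sqrt(-10 - 14))) = -(-28*(-24) - 2*sqrt(-175 - 224*(-24))*(4*I*sqrt(21))) = -(-2*(-336) - 2*28*I*sqrt(2229)) = -(672 - 2*28*I*sqrt(2229)) = -(672 - 56*I*sqrt(2229)) = -672 + 56*I*sqrt(2229)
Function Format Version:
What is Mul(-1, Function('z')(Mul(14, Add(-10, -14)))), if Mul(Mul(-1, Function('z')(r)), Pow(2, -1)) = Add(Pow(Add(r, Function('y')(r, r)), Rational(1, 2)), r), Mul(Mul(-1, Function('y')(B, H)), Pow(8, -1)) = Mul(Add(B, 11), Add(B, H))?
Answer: Add(-672, Mul(56, I, Pow(2229, Rational(1, 2)))) ≈ Add(-672.00, Mul(2643.9, I))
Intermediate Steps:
Function('y')(B, H) = Mul(-8, Add(11, B), Add(B, H)) (Function('y')(B, H) = Mul(-8, Mul(Add(B, 11), Add(B, H))) = Mul(-8, Mul(Add(11, B), Add(B, H))) = Mul(-8, Add(11, B), Add(B, H)))
Function('z')(r) = Add(Mul(-2, r), Mul(-2, Pow(Add(Mul(-175, r), Mul(-16, Pow(r, 2))), Rational(1, 2)))) (Function('z')(r) = Mul(-2, Add(Pow(Add(r, Add(Mul(-88, r), Mul(-88, r), Mul(-8, Pow(r, 2)), Mul(-8, r, r))), Rational(1, 2)), r)) = Mul(-2, Add(Pow(Add(r, Add(Mul(-88, r), Mul(-88, r), Mul(-8, Pow(r, 2)), Mul(-8, Pow(r, 2)))), Rational(1, 2)), r)) = Mul(-2, Add(Pow(Add(r, Add(Mul(-176, r), Mul(-16, Pow(r, 2)))), Rational(1, 2)), r)) = Mul(-2, Add(Pow(Add(Mul(-175, r), Mul(-16, Pow(r, 2))), Rational(1, 2)), r)) = Mul(-2, Add(r, Pow(Add(Mul(-175, r), Mul(-16, Pow(r, 2))), Rational(1, 2)))) = Add(Mul(-2, r), Mul(-2, Pow(Add(Mul(-175, r), Mul(-16, Pow(r, 2))), Rational(1, 2)))))
Mul(-1, Function('z')(Mul(14, Add(-10, -14)))) = Mul(-1, Add(Mul(-2, Mul(14, Add(-10, -14))), Mul(-2, Pow(Mul(-1, Mul(14, Add(-10, -14)), Add(175, Mul(16, Mul(14, Add(-10, -14))))), Rational(1, 2))))) = Mul(-1, Add(Mul(-2, Mul(14, -24)), Mul(-2, Pow(Mul(-1, Mul(14, -24), Add(175, Mul(16, Mul(14, -24)))), Rational(1, 2))))) = Mul(-1, Add(Mul(-2, -336), Mul(-2, Pow(Mul(-1, -336, Add(175, Mul(16, -336))), Rational(1, 2))))) = Mul(-1, Add(672, Mul(-2, Pow(Mul(-1, -336, Add(175, -5376)), Rational(1, 2))))) = Mul(-1, Add(672, Mul(-2, Pow(Mul(-1, -336, -5201), Rational(1, 2))))) = Mul(-1, Add(672, Mul(-2, Pow(-1747536, Rational(1, 2))))) = Mul(-1, Add(672, Mul(-2, Mul(28, I, Pow(2229, Rational(1, 2)))))) = Mul(-1, Add(672, Mul(-56, I, Pow(2229, Rational(1, 2))))) = Add(-672, Mul(56, I, Pow(2229, Rational(1, 2))))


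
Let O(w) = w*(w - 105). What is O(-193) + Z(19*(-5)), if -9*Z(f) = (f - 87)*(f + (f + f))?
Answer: 155252/3 ≈ 51751.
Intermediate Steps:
O(w) = w*(-105 + w)
Z(f) = -f*(-87 + f)/3 (Z(f) = -(f - 87)*(f + (f + f))/9 = -(-87 + f)*(f + 2*f)/9 = -(-87 + f)*3*f/9 = -f*(-87 + f)/3)
O(-193) + Z(19*(-5)) = -193*(-105 - 193) + (19*(-5))*(87 - 19*(-5))/3 = -193*(-298) + (⅓)*(-95)*(87 - 1*(-95)) = 57514 + (⅓)*(-95)*(87 + 95) = 57514 + (⅓)*(-95)*182 = 57514 - 17290/3 = 155252/3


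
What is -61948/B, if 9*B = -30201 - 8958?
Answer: 61948/4351 ≈ 14.238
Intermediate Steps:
B = -4351 (B = (-30201 - 8958)/9 = (⅑)*(-39159) = -4351)
-61948/B = -61948/(-4351) = -61948*(-1/4351) = 61948/4351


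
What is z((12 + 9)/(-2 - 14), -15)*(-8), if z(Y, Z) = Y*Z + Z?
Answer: -75/2 ≈ -37.500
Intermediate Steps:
z(Y, Z) = Z + Y*Z
z((12 + 9)/(-2 - 14), -15)*(-8) = -15*(1 + (12 + 9)/(-2 - 14))*(-8) = -15*(1 + 21/(-16))*(-8) = -15*(1 + 21*(-1/16))*(-8) = -15*(1 - 21/16)*(-8) = -15*(-5/16)*(-8) = (75/16)*(-8) = -75/2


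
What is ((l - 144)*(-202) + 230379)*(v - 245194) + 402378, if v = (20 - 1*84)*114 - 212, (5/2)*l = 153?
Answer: -312217121256/5 ≈ -6.2443e+10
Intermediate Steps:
l = 306/5 (l = (2/5)*153 = 306/5 ≈ 61.200)
v = -7508 (v = (20 - 84)*114 - 212 = -64*114 - 212 = -7296 - 212 = -7508)
((l - 144)*(-202) + 230379)*(v - 245194) + 402378 = ((306/5 - 144)*(-202) + 230379)*(-7508 - 245194) + 402378 = (-414/5*(-202) + 230379)*(-252702) + 402378 = (83628/5 + 230379)*(-252702) + 402378 = (1235523/5)*(-252702) + 402378 = -312219133146/5 + 402378 = -312217121256/5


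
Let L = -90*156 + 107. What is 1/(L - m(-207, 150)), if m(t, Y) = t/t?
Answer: -1/13934 ≈ -7.1767e-5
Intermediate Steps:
m(t, Y) = 1
L = -13933 (L = -14040 + 107 = -13933)
1/(L - m(-207, 150)) = 1/(-13933 - 1*1) = 1/(-13933 - 1) = 1/(-13934) = -1/13934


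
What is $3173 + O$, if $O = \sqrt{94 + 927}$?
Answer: $3173 + \sqrt{1021} \approx 3205.0$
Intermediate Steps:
$O = \sqrt{1021} \approx 31.953$
$3173 + O = 3173 + \sqrt{1021}$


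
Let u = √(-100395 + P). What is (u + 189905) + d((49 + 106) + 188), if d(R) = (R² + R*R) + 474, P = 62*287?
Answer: 425677 + I*√82601 ≈ 4.2568e+5 + 287.4*I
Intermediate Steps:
P = 17794
u = I*√82601 (u = √(-100395 + 17794) = √(-82601) = I*√82601 ≈ 287.4*I)
d(R) = 474 + 2*R² (d(R) = (R² + R²) + 474 = 2*R² + 474 = 474 + 2*R²)
(u + 189905) + d((49 + 106) + 188) = (I*√82601 + 189905) + (474 + 2*((49 + 106) + 188)²) = (189905 + I*√82601) + (474 + 2*(155 + 188)²) = (189905 + I*√82601) + (474 + 2*343²) = (189905 + I*√82601) + (474 + 2*117649) = (189905 + I*√82601) + (474 + 235298) = (189905 + I*√82601) + 235772 = 425677 + I*√82601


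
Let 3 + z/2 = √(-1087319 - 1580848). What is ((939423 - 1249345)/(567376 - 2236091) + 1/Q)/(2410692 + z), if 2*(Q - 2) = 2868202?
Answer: 717173822606389/9308806561713196251120 - 5354960707*I*√296463/27926419685139588753360 ≈ 7.7043e-8 - 1.0441e-10*I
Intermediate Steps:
Q = 1434103 (Q = 2 + (½)*2868202 = 2 + 1434101 = 1434103)
z = -6 + 6*I*√296463 (z = -6 + 2*√(-1087319 - 1580848) = -6 + 2*√(-2668167) = -6 + 2*(3*I*√296463) = -6 + 6*I*√296463 ≈ -6.0 + 3266.9*I)
((939423 - 1249345)/(567376 - 2236091) + 1/Q)/(2410692 + z) = ((939423 - 1249345)/(567376 - 2236091) + 1/1434103)/(2410692 + (-6 + 6*I*√296463)) = (-309922/(-1668715) + 1/1434103)/(2410686 + 6*I*√296463) = (-309922*(-1/1668715) + 1/1434103)/(2410686 + 6*I*√296463) = (3734/20105 + 1/1434103)/(2410686 + 6*I*√296463) = 5354960707/(28832640815*(2410686 + 6*I*√296463))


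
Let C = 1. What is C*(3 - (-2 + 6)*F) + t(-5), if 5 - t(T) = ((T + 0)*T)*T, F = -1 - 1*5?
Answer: 157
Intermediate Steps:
F = -6 (F = -1 - 5 = -6)
t(T) = 5 - T³ (t(T) = 5 - (T + 0)*T*T = 5 - T*T*T = 5 - T²*T = 5 - T³)
C*(3 - (-2 + 6)*F) + t(-5) = 1*(3 - (-2 + 6)*(-6)) + (5 - 1*(-5)³) = 1*(3 - 4*(-6)) + (5 - 1*(-125)) = 1*(3 - 1*(-24)) + (5 + 125) = 1*(3 + 24) + 130 = 1*27 + 130 = 27 + 130 = 157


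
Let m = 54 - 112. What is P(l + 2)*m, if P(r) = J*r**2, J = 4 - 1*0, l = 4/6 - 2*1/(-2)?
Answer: -28072/9 ≈ -3119.1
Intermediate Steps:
l = 5/3 (l = 4*(1/6) - 2*(-1/2) = 2/3 + 1 = 5/3 ≈ 1.6667)
J = 4 (J = 4 + 0 = 4)
m = -58
P(r) = 4*r**2
P(l + 2)*m = (4*(5/3 + 2)**2)*(-58) = (4*(11/3)**2)*(-58) = (4*(121/9))*(-58) = (484/9)*(-58) = -28072/9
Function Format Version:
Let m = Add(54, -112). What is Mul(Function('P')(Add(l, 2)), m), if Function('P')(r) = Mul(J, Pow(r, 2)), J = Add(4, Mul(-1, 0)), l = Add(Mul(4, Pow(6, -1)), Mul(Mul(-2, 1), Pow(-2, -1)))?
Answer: Rational(-28072, 9) ≈ -3119.1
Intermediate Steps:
l = Rational(5, 3) (l = Add(Mul(4, Rational(1, 6)), Mul(-2, Rational(-1, 2))) = Add(Rational(2, 3), 1) = Rational(5, 3) ≈ 1.6667)
J = 4 (J = Add(4, 0) = 4)
m = -58
Function('P')(r) = Mul(4, Pow(r, 2))
Mul(Function('P')(Add(l, 2)), m) = Mul(Mul(4, Pow(Add(Rational(5, 3), 2), 2)), -58) = Mul(Mul(4, Pow(Rational(11, 3), 2)), -58) = Mul(Mul(4, Rational(121, 9)), -58) = Mul(Rational(484, 9), -58) = Rational(-28072, 9)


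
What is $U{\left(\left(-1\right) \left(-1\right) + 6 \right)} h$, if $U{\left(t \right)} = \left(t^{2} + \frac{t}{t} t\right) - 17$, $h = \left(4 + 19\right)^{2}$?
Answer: $20631$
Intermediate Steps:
$h = 529$ ($h = 23^{2} = 529$)
$U{\left(t \right)} = -17 + t + t^{2}$ ($U{\left(t \right)} = \left(t^{2} + 1 t\right) - 17 = \left(t^{2} + t\right) - 17 = \left(t + t^{2}\right) - 17 = -17 + t + t^{2}$)
$U{\left(\left(-1\right) \left(-1\right) + 6 \right)} h = \left(-17 + \left(\left(-1\right) \left(-1\right) + 6\right) + \left(\left(-1\right) \left(-1\right) + 6\right)^{2}\right) 529 = \left(-17 + \left(1 + 6\right) + \left(1 + 6\right)^{2}\right) 529 = \left(-17 + 7 + 7^{2}\right) 529 = \left(-17 + 7 + 49\right) 529 = 39 \cdot 529 = 20631$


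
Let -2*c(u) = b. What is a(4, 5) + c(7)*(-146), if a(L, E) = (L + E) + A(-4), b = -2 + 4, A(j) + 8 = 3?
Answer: 150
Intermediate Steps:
A(j) = -5 (A(j) = -8 + 3 = -5)
b = 2
a(L, E) = -5 + E + L (a(L, E) = (L + E) - 5 = (E + L) - 5 = -5 + E + L)
c(u) = -1 (c(u) = -½*2 = -1)
a(4, 5) + c(7)*(-146) = (-5 + 5 + 4) - 1*(-146) = 4 + 146 = 150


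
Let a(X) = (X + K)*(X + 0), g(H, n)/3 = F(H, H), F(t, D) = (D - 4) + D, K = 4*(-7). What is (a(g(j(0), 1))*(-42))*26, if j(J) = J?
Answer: -524160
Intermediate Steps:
K = -28
F(t, D) = -4 + 2*D (F(t, D) = (-4 + D) + D = -4 + 2*D)
g(H, n) = -12 + 6*H (g(H, n) = 3*(-4 + 2*H) = -12 + 6*H)
a(X) = X*(-28 + X) (a(X) = (X - 28)*(X + 0) = (-28 + X)*X = X*(-28 + X))
(a(g(j(0), 1))*(-42))*26 = (((-12 + 6*0)*(-28 + (-12 + 6*0)))*(-42))*26 = (((-12 + 0)*(-28 + (-12 + 0)))*(-42))*26 = (-12*(-28 - 12)*(-42))*26 = (-12*(-40)*(-42))*26 = (480*(-42))*26 = -20160*26 = -524160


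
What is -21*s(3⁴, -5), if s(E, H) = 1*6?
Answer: -126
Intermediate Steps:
s(E, H) = 6
-21*s(3⁴, -5) = -21*6 = -126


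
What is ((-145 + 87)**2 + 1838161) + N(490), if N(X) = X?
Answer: 1842015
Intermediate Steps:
((-145 + 87)**2 + 1838161) + N(490) = ((-145 + 87)**2 + 1838161) + 490 = ((-58)**2 + 1838161) + 490 = (3364 + 1838161) + 490 = 1841525 + 490 = 1842015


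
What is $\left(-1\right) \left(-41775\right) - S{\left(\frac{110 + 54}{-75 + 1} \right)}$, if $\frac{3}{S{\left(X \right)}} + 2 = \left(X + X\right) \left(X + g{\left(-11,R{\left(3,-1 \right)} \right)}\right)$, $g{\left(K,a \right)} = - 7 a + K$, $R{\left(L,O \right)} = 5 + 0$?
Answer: $\frac{12107978343}{289838} \approx 41775.0$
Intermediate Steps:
$R{\left(L,O \right)} = 5$
$g{\left(K,a \right)} = K - 7 a$
$S{\left(X \right)} = \frac{3}{-2 + 2 X \left(-46 + X\right)}$ ($S{\left(X \right)} = \frac{3}{-2 + \left(X + X\right) \left(X - 46\right)} = \frac{3}{-2 + 2 X \left(X - 46\right)} = \frac{3}{-2 + 2 X \left(-46 + X\right)}$)
$\left(-1\right) \left(-41775\right) - S{\left(\frac{110 + 54}{-75 + 1} \right)} = \left(-1\right) \left(-41775\right) - \frac{3}{2 \left(-1 + \left(\frac{110 + 54}{-75 + 1}\right)^{2} - 46 \frac{110 + 54}{-75 + 1}\right)} = 41775 - \frac{3}{2 \left(-1 + \left(\frac{164}{-74}\right)^{2} - 46 \frac{164}{-74}\right)} = 41775 - \frac{3}{2 \left(-1 + \left(164 \left(- \frac{1}{74}\right)\right)^{2} - 46 \cdot 164 \left(- \frac{1}{74}\right)\right)} = 41775 - \frac{3}{2 \left(-1 + \left(- \frac{82}{37}\right)^{2} - - \frac{3772}{37}\right)} = 41775 - \frac{3}{2 \left(-1 + \frac{6724}{1369} + \frac{3772}{37}\right)} = 41775 - \frac{3}{2 \cdot \frac{144919}{1369}} = 41775 - \frac{3}{2} \cdot \frac{1369}{144919} = 41775 - \frac{4107}{289838} = \frac{12107978343}{289838}$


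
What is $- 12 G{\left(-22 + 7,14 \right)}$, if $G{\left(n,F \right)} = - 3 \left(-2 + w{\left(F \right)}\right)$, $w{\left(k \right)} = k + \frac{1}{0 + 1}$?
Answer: $468$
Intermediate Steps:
$w{\left(k \right)} = 1 + k$ ($w{\left(k \right)} = k + 1^{-1} = k + 1 = 1 + k$)
$G{\left(n,F \right)} = 3 - 3 F$ ($G{\left(n,F \right)} = - 3 \left(-2 + \left(1 + F\right)\right) = - 3 \left(-1 + F\right) = 3 - 3 F$)
$- 12 G{\left(-22 + 7,14 \right)} = - 12 \left(3 - 42\right) = \left(-12\right) \left(-39\right) = 468$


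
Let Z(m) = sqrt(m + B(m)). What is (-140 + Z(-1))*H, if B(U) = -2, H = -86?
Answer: 12040 - 86*I*sqrt(3) ≈ 12040.0 - 148.96*I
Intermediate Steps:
Z(m) = sqrt(-2 + m) (Z(m) = sqrt(m - 2) = sqrt(-2 + m))
(-140 + Z(-1))*H = (-140 + sqrt(-2 - 1))*(-86) = (-140 + sqrt(-3))*(-86) = (-140 + I*sqrt(3))*(-86) = 12040 - 86*I*sqrt(3)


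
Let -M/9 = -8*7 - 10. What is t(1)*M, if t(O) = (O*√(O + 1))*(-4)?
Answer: -2376*√2 ≈ -3360.2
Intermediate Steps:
t(O) = -4*O*√(1 + O) (t(O) = (O*√(1 + O))*(-4) = -4*O*√(1 + O))
M = 594 (M = -9*(-8*7 - 10) = -9*(-56 - 10) = -9*(-66) = 594)
t(1)*M = -4*1*√(1 + 1)*594 = -4*1*√2*594 = -4*√2*594 = -2376*√2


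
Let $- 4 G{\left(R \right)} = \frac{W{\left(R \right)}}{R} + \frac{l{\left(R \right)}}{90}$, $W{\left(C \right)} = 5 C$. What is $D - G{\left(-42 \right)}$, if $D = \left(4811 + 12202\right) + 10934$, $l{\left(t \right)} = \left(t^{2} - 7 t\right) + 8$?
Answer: $\frac{2515859}{90} \approx 27954.0$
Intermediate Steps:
$l{\left(t \right)} = 8 + t^{2} - 7 t$
$G{\left(R \right)} = - \frac{229}{180} - \frac{R^{2}}{360} + \frac{7 R}{360}$ ($G{\left(R \right)} = - \frac{\frac{5 R}{R} + \frac{8 + R^{2} - 7 R}{90}}{4} = - \frac{5 + \left(8 + R^{2} - 7 R\right) \frac{1}{90}}{4} = - \frac{5 + \left(\frac{4}{45} - \frac{7 R}{90} + \frac{R^{2}}{90}\right)}{4} = - \frac{\frac{229}{45} - \frac{7 R}{90} + \frac{R^{2}}{90}}{4} = - \frac{229}{180} - \frac{R^{2}}{360} + \frac{7 R}{360}$)
$D = 27947$ ($D = 17013 + 10934 = 27947$)
$D - G{\left(-42 \right)} = 27947 - \left(- \frac{229}{180} - \frac{\left(-42\right)^{2}}{360} + \frac{7}{360} \left(-42\right)\right) = 27947 - \left(- \frac{229}{180} - \frac{49}{10} - \frac{49}{60}\right) = 27947 - - \frac{629}{90} = 27947 + \frac{629}{90} = \frac{2515859}{90}$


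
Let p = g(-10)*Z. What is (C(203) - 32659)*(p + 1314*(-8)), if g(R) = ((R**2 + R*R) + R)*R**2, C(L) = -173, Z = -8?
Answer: 5335593984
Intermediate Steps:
g(R) = R**2*(R + 2*R**2) (g(R) = ((R**2 + R**2) + R)*R**2 = (2*R**2 + R)*R**2 = (R + 2*R**2)*R**2 = R**2*(R + 2*R**2))
p = -152000 (p = ((-10)**3*(1 + 2*(-10)))*(-8) = -1000*(1 - 20)*(-8) = -1000*(-19)*(-8) = 19000*(-8) = -152000)
(C(203) - 32659)*(p + 1314*(-8)) = (-173 - 32659)*(-152000 + 1314*(-8)) = -32832*(-152000 - 10512) = -32832*(-162512) = 5335593984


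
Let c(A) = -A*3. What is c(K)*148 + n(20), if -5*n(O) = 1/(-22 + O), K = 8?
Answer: -35519/10 ≈ -3551.9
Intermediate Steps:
c(A) = -3*A
n(O) = -1/(5*(-22 + O))
c(K)*148 + n(20) = -3*8*148 - 1/(-110 + 5*20) = -24*148 - 1/(-110 + 100) = -3552 - 1/(-10) = -3552 - 1*(-⅒) = -3552 + ⅒ = -35519/10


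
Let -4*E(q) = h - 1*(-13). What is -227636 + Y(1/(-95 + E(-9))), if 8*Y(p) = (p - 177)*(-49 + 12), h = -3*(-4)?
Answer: -734888147/3240 ≈ -2.2682e+5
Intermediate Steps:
h = 12
E(q) = -25/4 (E(q) = -(12 - 1*(-13))/4 = -(12 + 13)/4 = -¼*25 = -25/4)
Y(p) = 6549/8 - 37*p/8 (Y(p) = ((p - 177)*(-49 + 12))/8 = ((-177 + p)*(-37))/8 = (6549 - 37*p)/8 = 6549/8 - 37*p/8)
-227636 + Y(1/(-95 + E(-9))) = -227636 + (6549/8 - 37/(8*(-95 - 25/4))) = -227636 + (6549/8 - 37/(8*(-405/4))) = -227636 + (6549/8 - 37/8*(-4/405)) = -227636 + (6549/8 + 37/810) = -227636 + 2652493/3240 = -734888147/3240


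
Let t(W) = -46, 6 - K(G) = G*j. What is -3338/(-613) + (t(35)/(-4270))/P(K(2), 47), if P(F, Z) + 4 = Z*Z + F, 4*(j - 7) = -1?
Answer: 31321567048/5751978225 ≈ 5.4454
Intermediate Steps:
j = 27/4 (j = 7 + (¼)*(-1) = 7 - ¼ = 27/4 ≈ 6.7500)
K(G) = 6 - 27*G/4 (K(G) = 6 - G*27/4 = 6 - 27*G/4)
P(F, Z) = -4 + F + Z² (P(F, Z) = -4 + (Z*Z + F) = -4 + (Z² + F) = -4 + (F + Z²) = -4 + F + Z²)
-3338/(-613) + (t(35)/(-4270))/P(K(2), 47) = -3338/(-613) + (-46/(-4270))/(-4 + (6 - 27/4*2) + 47²) = -3338*(-1/613) + (-46*(-1/4270))/(-4 + (6 - 27/2) + 2209) = 3338/613 + 23/(2135*(-4 - 15/2 + 2209)) = 3338/613 + 23/(2135*(4395/2)) = 3338/613 + (23/2135)*(2/4395) = 3338/613 + 46/9383325 = 31321567048/5751978225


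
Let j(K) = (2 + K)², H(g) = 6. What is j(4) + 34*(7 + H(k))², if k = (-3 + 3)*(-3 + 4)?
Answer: 5782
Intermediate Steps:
k = 0 (k = 0*1 = 0)
j(4) + 34*(7 + H(k))² = (2 + 4)² + 34*(7 + 6)² = 6² + 34*13² = 36 + 34*169 = 36 + 5746 = 5782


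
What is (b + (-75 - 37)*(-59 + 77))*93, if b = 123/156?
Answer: -9745563/52 ≈ -1.8741e+5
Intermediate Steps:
b = 41/52 (b = 123*(1/156) = 41/52 ≈ 0.78846)
(b + (-75 - 37)*(-59 + 77))*93 = (41/52 + (-75 - 37)*(-59 + 77))*93 = (41/52 - 112*18)*93 = (41/52 - 2016)*93 = -104791/52*93 = -9745563/52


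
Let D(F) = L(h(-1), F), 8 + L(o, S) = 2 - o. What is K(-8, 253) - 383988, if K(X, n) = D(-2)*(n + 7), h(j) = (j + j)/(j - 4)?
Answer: -385652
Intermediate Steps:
h(j) = 2*j/(-4 + j) (h(j) = (2*j)/(-4 + j) = 2*j/(-4 + j))
L(o, S) = -6 - o (L(o, S) = -8 + (2 - o) = -6 - o)
D(F) = -32/5 (D(F) = -6 - 2*(-1)/(-4 - 1) = -6 - 2*(-1)/(-5) = -6 - 2*(-1)*(-1)/5 = -6 - 1*⅖ = -6 - ⅖ = -32/5)
K(X, n) = -224/5 - 32*n/5 (K(X, n) = -32*(n + 7)/5 = -32*(7 + n)/5 = -224/5 - 32*n/5)
K(-8, 253) - 383988 = (-224/5 - 32/5*253) - 383988 = (-224/5 - 8096/5) - 383988 = -1664 - 383988 = -385652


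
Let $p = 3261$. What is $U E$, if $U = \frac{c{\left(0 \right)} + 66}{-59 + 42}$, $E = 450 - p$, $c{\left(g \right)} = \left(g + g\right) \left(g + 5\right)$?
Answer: $\frac{185526}{17} \approx 10913.0$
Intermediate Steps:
$c{\left(g \right)} = 2 g \left(5 + g\right)$
$E = -2811$ ($E = 450 - 3261 = -2811$)
$U = - \frac{66}{17}$ ($U = \frac{2 \cdot 0 \left(5 + 0\right) + 66}{-59 + 42} = \frac{2 \cdot 0 \cdot 5 + 66}{-17} = \left(0 + 66\right) \left(- \frac{1}{17}\right) = 66 \left(- \frac{1}{17}\right) = - \frac{66}{17} \approx -3.8824$)
$U E = \left(- \frac{66}{17}\right) \left(-2811\right) = \frac{185526}{17}$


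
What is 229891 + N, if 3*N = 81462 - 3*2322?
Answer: 254723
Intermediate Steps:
N = 24832 (N = (81462 - 3*2322)/3 = (81462 - 1*6966)/3 = (81462 - 6966)/3 = (⅓)*74496 = 24832)
229891 + N = 229891 + 24832 = 254723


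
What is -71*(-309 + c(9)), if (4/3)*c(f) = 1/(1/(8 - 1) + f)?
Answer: 5614893/256 ≈ 21933.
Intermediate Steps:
c(f) = 3/(4*(⅐ + f)) (c(f) = 3/(4*(1/(8 - 1) + f)) = 3/(4*(1/7 + f)) = 3/(4*(⅐ + f)))
-71*(-309 + c(9)) = -71*(-309 + 21/(4*(1 + 7*9))) = -71*(-309 + 21/(4*(1 + 63))) = -71*(-309 + (21/4)/64) = -71*(-309 + (21/4)*(1/64)) = -71*(-309 + 21/256) = -71*(-79083/256) = 5614893/256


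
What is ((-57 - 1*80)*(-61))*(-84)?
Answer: -701988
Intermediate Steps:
((-57 - 1*80)*(-61))*(-84) = ((-57 - 80)*(-61))*(-84) = -137*(-61)*(-84) = 8357*(-84) = -701988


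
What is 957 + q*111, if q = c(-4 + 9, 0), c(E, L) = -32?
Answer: -2595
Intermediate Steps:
q = -32
957 + q*111 = 957 - 32*111 = 957 - 3552 = -2595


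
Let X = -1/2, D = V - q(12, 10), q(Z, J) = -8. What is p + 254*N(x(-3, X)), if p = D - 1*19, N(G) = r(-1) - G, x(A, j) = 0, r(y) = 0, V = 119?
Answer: 108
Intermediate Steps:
D = 127 (D = 119 - 1*(-8) = 119 + 8 = 127)
X = -½ (X = -1*½ = -½ ≈ -0.50000)
N(G) = -G (N(G) = 0 - G = -G)
p = 108 (p = 127 - 1*19 = 127 - 19 = 108)
p + 254*N(x(-3, X)) = 108 + 254*(-1*0) = 108 + 254*0 = 108 + 0 = 108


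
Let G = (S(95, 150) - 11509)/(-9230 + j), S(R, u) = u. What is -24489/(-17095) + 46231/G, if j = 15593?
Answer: -5028521276484/194182105 ≈ -25896.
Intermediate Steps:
G = -11359/6363 (G = (150 - 11509)/(-9230 + 15593) = -11359/6363 ≈ -1.7852)
-24489/(-17095) + 46231/G = -24489/(-17095) + 46231/(-11359/6363) = -24489*(-1/17095) + 46231*(-6363/11359) = 24489/17095 - 294167853/11359 = -5028521276484/194182105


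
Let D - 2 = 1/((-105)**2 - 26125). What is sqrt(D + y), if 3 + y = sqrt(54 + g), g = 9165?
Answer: sqrt(-2280251 + 2280100*sqrt(9219))/1510 ≈ 9.7476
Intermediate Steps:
y = -3 + sqrt(9219) (y = -3 + sqrt(54 + 9165) = -3 + sqrt(9219) ≈ 93.016)
D = 30199/15100 (D = 2 + 1/((-105)**2 - 26125) = 2 + 1/(11025 - 26125) = 2 + 1/(-15100) = 2 - 1/15100 = 30199/15100 ≈ 1.9999)
sqrt(D + y) = sqrt(30199/15100 + (-3 + sqrt(9219))) = sqrt(-15101/15100 + sqrt(9219))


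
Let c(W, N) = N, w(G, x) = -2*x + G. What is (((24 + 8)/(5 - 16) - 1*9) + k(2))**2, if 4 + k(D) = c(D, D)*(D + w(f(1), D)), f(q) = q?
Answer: 38809/121 ≈ 320.74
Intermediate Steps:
w(G, x) = G - 2*x
k(D) = -4 + D*(1 - D) (k(D) = -4 + D*(D + (1 - 2*D)) = -4 + D*(1 - D))
(((24 + 8)/(5 - 16) - 1*9) + k(2))**2 = (((24 + 8)/(5 - 16) - 1*9) + (-4 + 2 - 1*2**2))**2 = ((32/(-11) - 9) + (-4 + 2 - 1*4))**2 = ((32*(-1/11) - 9) + (-4 + 2 - 4))**2 = ((-32/11 - 9) - 6)**2 = (-131/11 - 6)**2 = (-197/11)**2 = 38809/121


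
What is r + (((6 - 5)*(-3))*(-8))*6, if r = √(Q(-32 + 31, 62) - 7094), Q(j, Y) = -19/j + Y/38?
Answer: 144 + I*√2553486/19 ≈ 144.0 + 84.103*I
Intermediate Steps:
Q(j, Y) = -19/j + Y/38 (Q(j, Y) = -19/j + Y*(1/38) = -19/j + Y/38)
r = I*√2553486/19 (r = √((-19/(-32 + 31) + (1/38)*62) - 7094) = √((-19/(-1) + 31/19) - 7094) = √((-19*(-1) + 31/19) - 7094) = √((19 + 31/19) - 7094) = √(392/19 - 7094) = √(-134394/19) = I*√2553486/19 ≈ 84.103*I)
r + (((6 - 5)*(-3))*(-8))*6 = I*√2553486/19 + (((6 - 5)*(-3))*(-8))*6 = I*√2553486/19 + ((1*(-3))*(-8))*6 = I*√2553486/19 - 3*(-8)*6 = I*√2553486/19 + 24*6 = I*√2553486/19 + 144 = 144 + I*√2553486/19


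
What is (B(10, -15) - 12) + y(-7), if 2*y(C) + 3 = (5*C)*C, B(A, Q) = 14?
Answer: 123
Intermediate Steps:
y(C) = -3/2 + 5*C**2/2 (y(C) = -3/2 + ((5*C)*C)/2 = -3/2 + (5*C**2)/2 = -3/2 + 5*C**2/2)
(B(10, -15) - 12) + y(-7) = (14 - 12) + (-3/2 + (5/2)*(-7)**2) = 2 + (-3/2 + (5/2)*49) = 2 + (-3/2 + 245/2) = 2 + 121 = 123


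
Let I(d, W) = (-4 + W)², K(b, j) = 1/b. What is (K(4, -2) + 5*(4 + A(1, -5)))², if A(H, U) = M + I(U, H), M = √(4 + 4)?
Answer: 71321/16 + 1305*√2 ≈ 6303.1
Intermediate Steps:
M = 2*√2 (M = √8 = 2*√2 ≈ 2.8284)
A(H, U) = (-4 + H)² + 2*√2 (A(H, U) = 2*√2 + (-4 + H)² = (-4 + H)² + 2*√2)
(K(4, -2) + 5*(4 + A(1, -5)))² = (1/4 + 5*(4 + ((-4 + 1)² + 2*√2)))² = (¼ + 5*(4 + ((-3)² + 2*√2)))² = (¼ + 5*(4 + (9 + 2*√2)))² = (¼ + 5*(13 + 2*√2))² = (¼ + (65 + 10*√2))² = (261/4 + 10*√2)²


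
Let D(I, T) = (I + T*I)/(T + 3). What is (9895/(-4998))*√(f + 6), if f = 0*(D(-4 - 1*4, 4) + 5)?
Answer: -9895*√6/4998 ≈ -4.8495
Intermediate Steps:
D(I, T) = (I + I*T)/(3 + T)
f = 0 (f = 0*((-4 - 1*4)*(1 + 4)/(3 + 4) + 5) = 0*((-4 - 4)*5/7 + 5) = 0*(-8*⅐*5 + 5) = 0*(-40/7 + 5) = 0*(-5/7) = 0)
(9895/(-4998))*√(f + 6) = (9895/(-4998))*√(0 + 6) = (9895*(-1/4998))*√6 = -9895*√6/4998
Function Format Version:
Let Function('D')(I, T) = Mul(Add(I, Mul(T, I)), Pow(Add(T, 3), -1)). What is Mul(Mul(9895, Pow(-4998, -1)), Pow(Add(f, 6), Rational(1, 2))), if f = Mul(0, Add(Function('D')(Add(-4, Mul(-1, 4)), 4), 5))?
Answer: Mul(Rational(-9895, 4998), Pow(6, Rational(1, 2))) ≈ -4.8495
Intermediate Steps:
Function('D')(I, T) = Mul(Pow(Add(3, T), -1), Add(I, Mul(I, T))) (Function('D')(I, T) = Mul(Add(I, Mul(I, T)), Pow(Add(3, T), -1)) = Mul(Pow(Add(3, T), -1), Add(I, Mul(I, T))))
f = 0 (f = Mul(0, Add(Mul(Add(-4, Mul(-1, 4)), Pow(Add(3, 4), -1), Add(1, 4)), 5)) = Mul(0, Add(Mul(Add(-4, -4), Pow(7, -1), 5), 5)) = Mul(0, Add(Mul(-8, Rational(1, 7), 5), 5)) = Mul(0, Add(Rational(-40, 7), 5)) = Mul(0, Rational(-5, 7)) = 0)
Mul(Mul(9895, Pow(-4998, -1)), Pow(Add(f, 6), Rational(1, 2))) = Mul(Mul(9895, Pow(-4998, -1)), Pow(Add(0, 6), Rational(1, 2))) = Mul(Mul(9895, Rational(-1, 4998)), Pow(6, Rational(1, 2))) = Mul(Rational(-9895, 4998), Pow(6, Rational(1, 2)))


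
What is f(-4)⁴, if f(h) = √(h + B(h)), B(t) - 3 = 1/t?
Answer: 25/16 ≈ 1.5625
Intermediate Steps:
B(t) = 3 + 1/t
f(h) = √(3 + h + 1/h) (f(h) = √(h + (3 + 1/h)) = √(3 + h + 1/h))
f(-4)⁴ = (√(3 - 4 + 1/(-4)))⁴ = (√(3 - 4 - ¼))⁴ = (√(-5/4))⁴ = (I*√5/2)⁴ = 25/16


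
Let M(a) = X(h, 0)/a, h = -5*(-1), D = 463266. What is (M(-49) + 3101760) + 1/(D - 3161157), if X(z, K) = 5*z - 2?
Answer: 8368209121802/2697891 ≈ 3.1018e+6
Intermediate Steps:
h = 5
X(z, K) = -2 + 5*z
M(a) = 23/a (M(a) = (-2 + 5*5)/a = (-2 + 25)/a = 23/a)
(M(-49) + 3101760) + 1/(D - 3161157) = (23/(-49) + 3101760) + 1/(463266 - 3161157) = (23*(-1/49) + 3101760) + 1/(-2697891) = (-23/49 + 3101760) - 1/2697891 = 151986217/49 - 1/2697891 = 8368209121802/2697891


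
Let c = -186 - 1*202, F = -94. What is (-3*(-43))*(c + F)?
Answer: -62178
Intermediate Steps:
c = -388 (c = -186 - 202 = -388)
(-3*(-43))*(c + F) = (-3*(-43))*(-388 - 94) = 129*(-482) = -62178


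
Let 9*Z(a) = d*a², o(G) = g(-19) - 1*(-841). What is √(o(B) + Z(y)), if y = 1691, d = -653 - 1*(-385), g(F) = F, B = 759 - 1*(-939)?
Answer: I*√766333510/3 ≈ 9227.6*I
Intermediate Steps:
B = 1698 (B = 759 + 939 = 1698)
o(G) = 822 (o(G) = -19 - 1*(-841) = -19 + 841 = 822)
d = -268 (d = -653 + 385 = -268)
Z(a) = -268*a²/9 (Z(a) = (-268*a²)/9 = -268*a²/9)
√(o(B) + Z(y)) = √(822 - 268/9*1691²) = √(822 - 268/9*2859481) = √(822 - 766340908/9) = √(-766333510/9) = I*√766333510/3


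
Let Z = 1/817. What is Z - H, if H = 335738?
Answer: -274297945/817 ≈ -3.3574e+5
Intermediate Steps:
Z = 1/817 ≈ 0.0012240
Z - H = 1/817 - 1*335738 = 1/817 - 335738 = -274297945/817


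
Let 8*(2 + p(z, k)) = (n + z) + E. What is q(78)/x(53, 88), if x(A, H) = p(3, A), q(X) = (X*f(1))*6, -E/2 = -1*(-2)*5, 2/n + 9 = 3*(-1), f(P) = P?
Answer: -22464/199 ≈ -112.88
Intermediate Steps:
n = -1/6 (n = 2/(-9 + 3*(-1)) = 2/(-9 - 3) = 2/(-12) = 2*(-1/12) = -1/6 ≈ -0.16667)
E = -20 (E = -2*(-1*(-2))*5 = -4*5 = -2*10 = -20)
p(z, k) = -217/48 + z/8 (p(z, k) = -2 + ((-1/6 + z) - 20)/8 = -2 + (-121/6 + z)/8 = -2 + (-121/48 + z/8) = -217/48 + z/8)
q(X) = 6*X (q(X) = (X*1)*6 = X*6 = 6*X)
x(A, H) = -199/48 (x(A, H) = -217/48 + (1/8)*3 = -217/48 + 3/8 = -199/48)
q(78)/x(53, 88) = (6*78)/(-199/48) = 468*(-48/199) = -22464/199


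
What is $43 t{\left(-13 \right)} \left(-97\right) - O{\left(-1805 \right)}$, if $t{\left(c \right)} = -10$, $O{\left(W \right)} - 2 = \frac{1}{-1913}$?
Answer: $\frac{79787405}{1913} \approx 41708.0$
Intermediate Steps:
$O{\left(W \right)} = \frac{3825}{1913}$ ($O{\left(W \right)} = 2 + \frac{1}{-1913} = 2 - \frac{1}{1913} = \frac{3825}{1913}$)
$43 t{\left(-13 \right)} \left(-97\right) - O{\left(-1805 \right)} = 43 \left(-10\right) \left(-97\right) - \frac{3825}{1913} = \left(-430\right) \left(-97\right) - \frac{3825}{1913} = 41710 - \frac{3825}{1913} = \frac{79787405}{1913}$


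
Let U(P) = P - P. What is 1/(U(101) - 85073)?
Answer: -1/85073 ≈ -1.1755e-5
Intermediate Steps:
U(P) = 0
1/(U(101) - 85073) = 1/(0 - 85073) = 1/(-85073) = -1/85073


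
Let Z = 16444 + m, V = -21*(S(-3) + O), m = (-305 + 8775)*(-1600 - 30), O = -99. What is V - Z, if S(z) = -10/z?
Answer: 13791665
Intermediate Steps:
m = -13806100 (m = 8470*(-1630) = -13806100)
V = 2009 (V = -21*(-10/(-3) - 99) = -21*(-10*(-⅓) - 99) = -21*(10/3 - 99) = -21*(-287/3) = 2009)
Z = -13789656 (Z = 16444 - 13806100 = -13789656)
V - Z = 2009 - 1*(-13789656) = 2009 + 13789656 = 13791665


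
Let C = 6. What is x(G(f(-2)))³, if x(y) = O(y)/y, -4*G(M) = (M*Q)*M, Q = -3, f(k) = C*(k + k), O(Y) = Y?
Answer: 1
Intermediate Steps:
f(k) = 12*k (f(k) = 6*(k + k) = 6*(2*k) = 12*k)
G(M) = 3*M²/4 (G(M) = -M*(-3)*M/4 = -(-3*M)*M/4 = -(-3)*M²/4 = 3*M²/4)
x(y) = 1 (x(y) = y/y = 1)
x(G(f(-2)))³ = 1³ = 1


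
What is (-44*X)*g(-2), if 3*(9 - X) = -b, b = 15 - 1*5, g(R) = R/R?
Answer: -1628/3 ≈ -542.67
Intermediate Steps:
g(R) = 1
b = 10 (b = 15 - 5 = 10)
X = 37/3 (X = 9 - (-1)*10/3 = 9 - ⅓*(-10) = 9 + 10/3 = 37/3 ≈ 12.333)
(-44*X)*g(-2) = -44*37/3*1 = -1628/3*1 = -1628/3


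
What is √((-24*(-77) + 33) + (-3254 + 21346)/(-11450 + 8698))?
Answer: √55453015/172 ≈ 43.295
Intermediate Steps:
√((-24*(-77) + 33) + (-3254 + 21346)/(-11450 + 8698)) = √((1848 + 33) + 18092/(-2752)) = √(1881 + 18092*(-1/2752)) = √(1881 - 4523/688) = √(1289605/688) = √55453015/172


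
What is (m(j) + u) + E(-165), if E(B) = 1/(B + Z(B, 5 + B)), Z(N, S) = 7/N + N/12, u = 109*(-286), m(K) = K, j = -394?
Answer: -3725119364/118003 ≈ -31568.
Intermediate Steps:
u = -31174
Z(N, S) = 7/N + N/12 (Z(N, S) = 7/N + N*(1/12) = 7/N + N/12)
E(B) = 1/(7/B + 13*B/12) (E(B) = 1/(B + (7/B + B/12)) = 1/(7/B + 13*B/12))
(m(j) + u) + E(-165) = (-394 - 31174) + 12*(-165)/(84 + 13*(-165)²) = -31568 + 12*(-165)/(84 + 13*27225) = -31568 + 12*(-165)/(84 + 353925) = -31568 + 12*(-165)/354009 = -31568 + 12*(-165)*(1/354009) = -31568 - 660/118003 = -3725119364/118003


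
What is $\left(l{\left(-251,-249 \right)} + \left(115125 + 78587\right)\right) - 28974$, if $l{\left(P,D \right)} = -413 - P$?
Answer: $164576$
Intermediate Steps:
$\left(l{\left(-251,-249 \right)} + \left(115125 + 78587\right)\right) - 28974 = \left(\left(-413 - -251\right) + \left(115125 + 78587\right)\right) - 28974 = \left(\left(-413 + 251\right) + 193712\right) - 28974 = \left(-162 + 193712\right) - 28974 = 193550 - 28974 = 164576$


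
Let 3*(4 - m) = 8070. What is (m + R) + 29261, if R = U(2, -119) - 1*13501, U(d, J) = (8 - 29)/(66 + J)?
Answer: 692943/53 ≈ 13074.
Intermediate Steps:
U(d, J) = -21/(66 + J)
m = -2686 (m = 4 - ⅓*8070 = 4 - 2690 = -2686)
R = -715532/53 (R = -21/(66 - 119) - 1*13501 = -21/(-53) - 13501 = -21*(-1/53) - 13501 = 21/53 - 13501 = -715532/53 ≈ -13501.)
(m + R) + 29261 = (-2686 - 715532/53) + 29261 = -857890/53 + 29261 = 692943/53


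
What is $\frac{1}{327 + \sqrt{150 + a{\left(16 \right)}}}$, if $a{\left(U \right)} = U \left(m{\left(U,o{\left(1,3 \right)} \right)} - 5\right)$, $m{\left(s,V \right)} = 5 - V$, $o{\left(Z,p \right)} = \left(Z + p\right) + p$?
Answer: $\frac{327}{106891} - \frac{\sqrt{38}}{106891} \approx 0.0030015$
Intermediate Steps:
$o{\left(Z,p \right)} = Z + 2 p$
$a{\left(U \right)} = - 7 U$ ($a{\left(U \right)} = U \left(\left(5 - \left(1 + 2 \cdot 3\right)\right) - 5\right) = U \left(\left(5 - \left(1 + 6\right)\right) - 5\right) = U \left(\left(5 - 7\right) - 5\right) = U \left(-2 - 5\right) = U \left(-7\right) = - 7 U$)
$\frac{1}{327 + \sqrt{150 + a{\left(16 \right)}}} = \frac{1}{327 + \sqrt{150 - 112}} = \frac{1}{327 + \sqrt{38}}$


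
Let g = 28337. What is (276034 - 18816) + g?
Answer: 285555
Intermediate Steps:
(276034 - 18816) + g = (276034 - 18816) + 28337 = 257218 + 28337 = 285555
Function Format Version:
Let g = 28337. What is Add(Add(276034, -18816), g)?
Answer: 285555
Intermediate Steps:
Add(Add(276034, -18816), g) = Add(Add(276034, -18816), 28337) = Add(257218, 28337) = 285555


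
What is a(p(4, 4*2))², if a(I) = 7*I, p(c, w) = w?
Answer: 3136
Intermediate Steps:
a(p(4, 4*2))² = (7*(4*2))² = (7*8)² = 56² = 3136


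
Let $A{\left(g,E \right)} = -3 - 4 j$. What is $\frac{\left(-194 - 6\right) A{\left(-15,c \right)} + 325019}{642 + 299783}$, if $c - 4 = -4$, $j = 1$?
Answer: $\frac{326419}{300425} \approx 1.0865$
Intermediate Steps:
$c = 0$ ($c = 4 - 4 = 0$)
$A{\left(g,E \right)} = -7$ ($A{\left(g,E \right)} = -3 - 4 = -7$)
$\frac{\left(-194 - 6\right) A{\left(-15,c \right)} + 325019}{642 + 299783} = \frac{\left(-194 - 6\right) \left(-7\right) + 325019}{642 + 299783} = \frac{\left(-200\right) \left(-7\right) + 325019}{300425} = \left(1400 + 325019\right) \frac{1}{300425} = 326419 \cdot \frac{1}{300425} = \frac{326419}{300425}$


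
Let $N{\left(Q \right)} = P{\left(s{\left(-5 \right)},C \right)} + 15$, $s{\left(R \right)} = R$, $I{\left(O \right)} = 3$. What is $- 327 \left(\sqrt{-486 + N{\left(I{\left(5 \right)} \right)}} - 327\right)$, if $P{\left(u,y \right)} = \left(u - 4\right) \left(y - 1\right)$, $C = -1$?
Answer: $106929 - 327 i \sqrt{453} \approx 1.0693 \cdot 10^{5} - 6959.8 i$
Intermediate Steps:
$P{\left(u,y \right)} = \left(-1 + y\right) \left(-4 + u\right)$ ($P{\left(u,y \right)} = \left(-4 + u\right) \left(-1 + y\right) = \left(-1 + y\right) \left(-4 + u\right)$)
$N{\left(Q \right)} = 33$ ($N{\left(Q \right)} = \left(4 - -5 - -4 - -5\right) + 15 = \left(4 + 5 + 4 + 5\right) + 15 = 18 + 15 = 33$)
$- 327 \left(\sqrt{-486 + N{\left(I{\left(5 \right)} \right)}} - 327\right) = - 327 \left(\sqrt{-486 + 33} - 327\right) = - 327 \left(\sqrt{-453} - 327\right) = - 327 \left(i \sqrt{453} - 327\right) = - 327 \left(-327 + i \sqrt{453}\right) = 106929 - 327 i \sqrt{453}$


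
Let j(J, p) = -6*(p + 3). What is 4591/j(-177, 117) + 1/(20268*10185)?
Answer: -5265101117/825718320 ≈ -6.3764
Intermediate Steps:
j(J, p) = -18 - 6*p (j(J, p) = -6*(3 + p) = -18 - 6*p)
4591/j(-177, 117) + 1/(20268*10185) = 4591/(-18 - 6*117) + 1/(20268*10185) = 4591/(-18 - 702) + (1/20268)*(1/10185) = 4591/(-720) + 1/206429580 = 4591*(-1/720) + 1/206429580 = -4591/720 + 1/206429580 = -5265101117/825718320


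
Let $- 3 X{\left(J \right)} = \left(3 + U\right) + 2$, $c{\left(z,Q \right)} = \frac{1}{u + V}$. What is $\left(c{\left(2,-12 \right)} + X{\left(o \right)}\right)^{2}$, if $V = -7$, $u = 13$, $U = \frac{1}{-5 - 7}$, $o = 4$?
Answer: $\frac{2809}{1296} \approx 2.1674$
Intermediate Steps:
$U = - \frac{1}{12}$ ($U = \frac{1}{-12} = - \frac{1}{12} \approx -0.083333$)
$c{\left(z,Q \right)} = \frac{1}{6}$ ($c{\left(z,Q \right)} = \frac{1}{13 - 7} = \frac{1}{6}$)
$X{\left(J \right)} = - \frac{59}{36}$ ($X{\left(J \right)} = - \frac{\left(3 - \frac{1}{12}\right) + 2}{3} = - \frac{\frac{35}{12} + 2}{3} = \left(- \frac{1}{3}\right) \frac{59}{12} = - \frac{59}{36}$)
$\left(c{\left(2,-12 \right)} + X{\left(o \right)}\right)^{2} = \left(\frac{1}{6} - \frac{59}{36}\right)^{2} = \left(- \frac{53}{36}\right)^{2} = \frac{2809}{1296}$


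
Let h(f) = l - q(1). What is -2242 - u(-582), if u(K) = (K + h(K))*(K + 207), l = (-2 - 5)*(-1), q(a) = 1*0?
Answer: -217867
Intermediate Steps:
q(a) = 0
l = 7 (l = -7*(-1) = 7)
h(f) = 7 (h(f) = 7 - 1*0 = 7 + 0 = 7)
u(K) = (7 + K)*(207 + K) (u(K) = (K + 7)*(K + 207) = (7 + K)*(207 + K))
-2242 - u(-582) = -2242 - (1449 + (-582)² + 214*(-582)) = -2242 - (1449 + 338724 - 124548) = -2242 - 1*215625 = -2242 - 215625 = -217867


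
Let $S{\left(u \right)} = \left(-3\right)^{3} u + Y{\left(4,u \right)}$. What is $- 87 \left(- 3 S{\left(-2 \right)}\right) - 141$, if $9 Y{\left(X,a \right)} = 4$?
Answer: $14069$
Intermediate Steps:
$Y{\left(X,a \right)} = \frac{4}{9}$ ($Y{\left(X,a \right)} = \frac{1}{9} \cdot 4 = \frac{4}{9}$)
$S{\left(u \right)} = \frac{4}{9} - 27 u$ ($S{\left(u \right)} = \left(-3\right)^{3} u + \frac{4}{9} = - 27 u + \frac{4}{9} = \frac{4}{9} - 27 u$)
$- 87 \left(- 3 S{\left(-2 \right)}\right) - 141 = - 87 \left(- 3 \left(\frac{4}{9} - -54\right)\right) - 141 = - 87 \left(- 3 \left(\frac{4}{9} + 54\right)\right) - 141 = - 87 \left(\left(-3\right) \frac{490}{9}\right) - 141 = \left(-87\right) \left(- \frac{490}{3}\right) - 141 = 14210 - 141 = 14069$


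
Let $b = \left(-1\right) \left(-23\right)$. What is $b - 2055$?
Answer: $-2032$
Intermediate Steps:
$b = 23$
$b - 2055 = 23 - 2055 = -2032$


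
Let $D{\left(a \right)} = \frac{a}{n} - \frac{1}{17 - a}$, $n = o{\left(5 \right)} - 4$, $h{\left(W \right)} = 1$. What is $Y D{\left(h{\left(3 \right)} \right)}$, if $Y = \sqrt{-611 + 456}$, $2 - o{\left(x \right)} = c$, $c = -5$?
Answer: $\frac{13 i \sqrt{155}}{48} \approx 3.3718 i$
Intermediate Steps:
$o{\left(x \right)} = 7$ ($o{\left(x \right)} = 2 - -5 = 2 + 5 = 7$)
$Y = i \sqrt{155}$ ($Y = \sqrt{-155} = i \sqrt{155} \approx 12.45 i$)
$n = 3$ ($n = 7 - 4 = 3$)
$D{\left(a \right)} = - \frac{1}{17 - a} + \frac{a}{3}$ ($D{\left(a \right)} = \frac{a}{3} - \frac{1}{17 - a} = - \frac{1}{17 - a} + \frac{a}{3}$)
$Y D{\left(h{\left(3 \right)} \right)} = i \sqrt{155} \frac{3 + 1^{2} - 17}{3 \left(-17 + 1\right)} = i \sqrt{155} \frac{3 + 1 - 17}{3 \left(-16\right)} = i \sqrt{155} \cdot \frac{1}{3} \left(- \frac{1}{16}\right) \left(-13\right) = i \sqrt{155} \cdot \frac{13}{48} = \frac{13 i \sqrt{155}}{48}$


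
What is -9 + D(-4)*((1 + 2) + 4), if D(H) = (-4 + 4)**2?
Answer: -9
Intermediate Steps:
D(H) = 0 (D(H) = 0**2 = 0)
-9 + D(-4)*((1 + 2) + 4) = -9 + 0*((1 + 2) + 4) = -9 + 0*(3 + 4) = -9 + 0*7 = -9 + 0 = -9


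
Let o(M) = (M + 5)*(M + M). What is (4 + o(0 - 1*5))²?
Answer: 16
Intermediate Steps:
o(M) = 2*M*(5 + M) (o(M) = (5 + M)*(2*M) = 2*M*(5 + M))
(4 + o(0 - 1*5))² = (4 + 2*(0 - 1*5)*(5 + (0 - 1*5)))² = (4 + 2*(0 - 5)*(5 + (0 - 5)))² = (4 + 2*(-5)*(5 - 5))² = (4 + 2*(-5)*0)² = (4 + 0)² = 4² = 16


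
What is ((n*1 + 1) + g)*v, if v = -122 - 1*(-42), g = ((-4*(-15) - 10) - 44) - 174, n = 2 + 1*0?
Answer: 13200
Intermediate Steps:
n = 2 (n = 2 + 0 = 2)
g = -168 (g = ((60 - 10) - 44) - 174 = (50 - 44) - 174 = 6 - 174 = -168)
v = -80 (v = -122 + 42 = -80)
((n*1 + 1) + g)*v = ((2*1 + 1) - 168)*(-80) = ((2 + 1) - 168)*(-80) = (3 - 168)*(-80) = -165*(-80) = 13200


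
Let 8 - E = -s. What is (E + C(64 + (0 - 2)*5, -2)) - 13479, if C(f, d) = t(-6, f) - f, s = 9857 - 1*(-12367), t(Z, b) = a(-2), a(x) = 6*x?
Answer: 8687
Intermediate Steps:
t(Z, b) = -12 (t(Z, b) = 6*(-2) = -12)
s = 22224 (s = 9857 + 12367 = 22224)
C(f, d) = -12 - f
E = 22232 (E = 8 - (-1)*22224 = 8 - 1*(-22224) = 8 + 22224 = 22232)
(E + C(64 + (0 - 2)*5, -2)) - 13479 = (22232 + (-12 - (64 + (0 - 2)*5))) - 13479 = (22232 + (-12 - (64 - 2*5))) - 13479 = (22232 + (-12 - (64 - 10))) - 13479 = (22232 + (-12 - 1*54)) - 13479 = (22232 + (-12 - 54)) - 13479 = (22232 - 66) - 13479 = 22166 - 13479 = 8687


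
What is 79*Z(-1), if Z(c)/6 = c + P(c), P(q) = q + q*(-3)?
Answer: 474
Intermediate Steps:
P(q) = -2*q (P(q) = q - 3*q = -2*q)
Z(c) = -6*c (Z(c) = 6*(c - 2*c) = 6*(-c) = -6*c)
79*Z(-1) = 79*(-6*(-1)) = 79*6 = 474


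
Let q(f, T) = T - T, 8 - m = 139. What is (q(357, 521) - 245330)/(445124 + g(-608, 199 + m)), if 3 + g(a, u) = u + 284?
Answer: -245330/445473 ≈ -0.55072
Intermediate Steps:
m = -131 (m = 8 - 1*139 = 8 - 139 = -131)
q(f, T) = 0
g(a, u) = 281 + u (g(a, u) = -3 + (u + 284) = -3 + (284 + u) = 281 + u)
(q(357, 521) - 245330)/(445124 + g(-608, 199 + m)) = (0 - 245330)/(445124 + (281 + (199 - 131))) = -245330/(445124 + (281 + 68)) = -245330/(445124 + 349) = -245330/445473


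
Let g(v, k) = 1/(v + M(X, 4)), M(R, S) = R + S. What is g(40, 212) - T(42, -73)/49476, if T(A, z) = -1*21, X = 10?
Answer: 1205/63612 ≈ 0.018943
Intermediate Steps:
T(A, z) = -21
g(v, k) = 1/(14 + v) (g(v, k) = 1/(v + (10 + 4)) = 1/(v + 14) = 1/(14 + v))
g(40, 212) - T(42, -73)/49476 = 1/(14 + 40) - (-21)/49476 = 1/54 - (-21)/49476 = 1/54 - 1*(-1/2356) = 1/54 + 1/2356 = 1205/63612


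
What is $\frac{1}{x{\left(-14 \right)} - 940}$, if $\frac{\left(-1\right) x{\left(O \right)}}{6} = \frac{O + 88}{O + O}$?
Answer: $- \frac{7}{6469} \approx -0.0010821$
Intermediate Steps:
$x{\left(O \right)} = - \frac{3 \left(88 + O\right)}{O}$ ($x{\left(O \right)} = - 6 \frac{O + 88}{O + O} = - 6 \frac{88 + O}{2 O} = - \frac{3 \left(88 + O\right)}{O}$)
$\frac{1}{x{\left(-14 \right)} - 940} = \frac{1}{\left(-3 - \frac{264}{-14}\right) - 940} = \frac{1}{\left(-3 - - \frac{132}{7}\right) - 940} = \frac{1}{\left(-3 + \frac{132}{7}\right) - 940} = \frac{1}{\frac{111}{7} - 940} = \frac{1}{- \frac{6469}{7}} = - \frac{7}{6469}$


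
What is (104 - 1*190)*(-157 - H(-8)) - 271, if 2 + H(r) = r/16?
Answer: 13016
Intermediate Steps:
H(r) = -2 + r/16
(104 - 1*190)*(-157 - H(-8)) - 271 = (104 - 1*190)*(-157 - (-2 + (1/16)*(-8))) - 271 = (104 - 190)*(-157 - (-2 - ½)) - 271 = -86*(-157 - 1*(-5/2)) - 271 = -86*(-157 + 5/2) - 271 = -86*(-309/2) - 271 = 13287 - 271 = 13016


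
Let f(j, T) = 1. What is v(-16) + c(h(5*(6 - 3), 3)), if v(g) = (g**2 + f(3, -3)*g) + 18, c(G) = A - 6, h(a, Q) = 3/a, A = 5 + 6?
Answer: 263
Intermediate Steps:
A = 11
c(G) = 5 (c(G) = 11 - 6 = 5)
v(g) = 18 + g + g**2 (v(g) = (g**2 + 1*g) + 18 = (g**2 + g) + 18 = (g + g**2) + 18 = 18 + g + g**2)
v(-16) + c(h(5*(6 - 3), 3)) = (18 - 16 + (-16)**2) + 5 = (18 - 16 + 256) + 5 = 258 + 5 = 263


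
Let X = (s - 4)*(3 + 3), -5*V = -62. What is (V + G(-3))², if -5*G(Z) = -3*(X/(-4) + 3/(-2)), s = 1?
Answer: 5041/25 ≈ 201.64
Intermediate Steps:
V = 62/5 (V = -⅕*(-62) = 62/5 ≈ 12.400)
X = -18 (X = (1 - 4)*(3 + 3) = -3*6 = -18)
G(Z) = 9/5 (G(Z) = -(-3)*(-18/(-4) + 3/(-2))/5 = -(-3)*(-18*(-¼) + 3*(-½))/5 = -(-3)*(9/2 - 3/2)/5 = -(-3)*3/5 = -⅕*(-9) = 9/5)
(V + G(-3))² = (62/5 + 9/5)² = (71/5)² = 5041/25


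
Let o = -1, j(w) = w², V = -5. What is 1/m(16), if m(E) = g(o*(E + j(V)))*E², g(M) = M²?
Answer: 1/430336 ≈ 2.3238e-6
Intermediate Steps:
m(E) = E²*(-25 - E)² (m(E) = (-(E + (-5)²))²*E² = (-(E + 25))²*E² = (-(25 + E))²*E² = (-25 - E)²*E² = E²*(-25 - E)²)
1/m(16) = 1/(16²*(25 + 16)²) = 1/(256*41²) = 1/(256*1681) = 1/430336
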